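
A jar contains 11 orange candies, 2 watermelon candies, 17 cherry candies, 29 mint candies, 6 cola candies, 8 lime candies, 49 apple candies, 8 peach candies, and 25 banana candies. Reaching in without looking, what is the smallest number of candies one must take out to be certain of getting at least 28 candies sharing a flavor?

132

Treat the 9 flavors as pigeonholes.
In the worst case we take at most 27 of each flavor, but all 11 orange, all 2 watermelon, all 17 cherry, all 6 cola, all 8 lime, all 8 peach, and all 25 banana (fewer than 27), giving 11 + 2 + 17 + 27 + 6 + 8 + 27 + 8 + 25 = 131.
One more candy then forces some flavor to 28, so 131 + 1 = 132.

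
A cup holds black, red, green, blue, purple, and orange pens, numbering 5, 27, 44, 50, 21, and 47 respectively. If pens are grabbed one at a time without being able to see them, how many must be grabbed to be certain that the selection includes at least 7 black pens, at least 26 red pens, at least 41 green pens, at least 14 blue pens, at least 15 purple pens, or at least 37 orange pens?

134

Each of the 6 ink colors has its own threshold; avoid all of them simultaneously.
The worst case stops just short of every target: all 5 black, 25 red, 40 green, 13 blue, 14 purple, 36 orange — 5 + 25 + 40 + 13 + 14 + 36 = 133 pens.
One more pen must push some ink color to its target, so 133 + 1 = 134.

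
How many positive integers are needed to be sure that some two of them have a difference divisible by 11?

12

Two integers differ by a multiple of 11 exactly when they share a remainder mod 11.
There are 11 residue classes mod 11, so 11 integers can all lie in distinct classes.
One more integer must repeat a residue, giving a difference divisible by 11. So n = 11 + 1 = 12.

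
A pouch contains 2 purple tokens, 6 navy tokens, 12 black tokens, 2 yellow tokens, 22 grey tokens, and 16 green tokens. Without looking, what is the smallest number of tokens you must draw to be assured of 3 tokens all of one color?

13

The worst case takes 2 tokens of each color without reaching 3 of any: 6 × 2 = 12.
The next token must bring some color to 3, so 12 + 1 = 13.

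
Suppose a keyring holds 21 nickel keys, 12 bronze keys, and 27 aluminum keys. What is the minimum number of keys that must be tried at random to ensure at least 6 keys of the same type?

16

The worst case takes 5 keys of each type without reaching 6 of any: 3 × 5 = 15.
The next key must bring some type to 6, so 15 + 1 = 16.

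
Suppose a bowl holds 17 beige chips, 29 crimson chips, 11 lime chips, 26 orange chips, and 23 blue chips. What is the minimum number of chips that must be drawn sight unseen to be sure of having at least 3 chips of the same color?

The worst case takes 2 chips of each color without reaching 3 of any: 5 × 2 = 10.
The next chip must bring some color to 3, so 10 + 1 = 11.

11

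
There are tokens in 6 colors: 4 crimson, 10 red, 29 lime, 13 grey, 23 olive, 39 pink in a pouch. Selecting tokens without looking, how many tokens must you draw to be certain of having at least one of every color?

115

The hardest color to obtain is crimson: we could draw every other token first — 118 − 4 = 114 tokens — without a single crimson one.
The next draw must be crimson, so 114 + 1 = 115.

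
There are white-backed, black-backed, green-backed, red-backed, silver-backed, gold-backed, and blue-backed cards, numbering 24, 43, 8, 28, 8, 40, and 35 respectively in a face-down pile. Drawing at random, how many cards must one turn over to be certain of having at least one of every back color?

179

The hardest back color to obtain is green-backed: we could draw every other card first — 186 − 8 = 178 cards — without a single green-backed one.
The next draw must be green-backed, so 178 + 1 = 179.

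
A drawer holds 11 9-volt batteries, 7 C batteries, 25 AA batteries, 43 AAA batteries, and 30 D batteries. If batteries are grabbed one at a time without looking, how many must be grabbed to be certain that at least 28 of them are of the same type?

98

Treat the 5 types as pigeonholes.
In the worst case we take at most 27 of each type, but all 11 9-volt, all 7 C, and all 25 AA (fewer than 27), giving 11 + 7 + 25 + 27 + 27 = 97.
One more battery then forces some type to 28, so 97 + 1 = 98.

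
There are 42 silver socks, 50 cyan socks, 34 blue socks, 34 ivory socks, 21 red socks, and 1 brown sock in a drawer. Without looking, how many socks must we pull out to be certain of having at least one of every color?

182

The hardest color to obtain is brown: we could draw every other sock first — 182 − 1 = 181 socks — without a single brown one.
The next draw must be brown, so 181 + 1 = 182.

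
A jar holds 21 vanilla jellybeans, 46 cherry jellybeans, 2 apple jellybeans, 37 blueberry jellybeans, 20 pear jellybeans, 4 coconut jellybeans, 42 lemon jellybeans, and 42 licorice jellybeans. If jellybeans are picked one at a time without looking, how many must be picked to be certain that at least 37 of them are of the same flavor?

Treat the 8 flavors as pigeonholes.
In the worst case we take at most 36 of each flavor, but all 21 vanilla, all 2 apple, all 20 pear, and all 4 coconut (fewer than 36), giving 21 + 36 + 2 + 36 + 20 + 4 + 36 + 36 = 191.
One more jellybean then forces some flavor to 37, so 191 + 1 = 192.

192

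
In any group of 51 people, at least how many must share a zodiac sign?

There are 12 zodiac signs, which serve as the pigeonholes.
If each of the 12 zodiac signs held at most 4, the total would be at most 12 × 4 = 48 < 51, a contradiction.
So at least one holds ⌈51/12⌉ = 5.

5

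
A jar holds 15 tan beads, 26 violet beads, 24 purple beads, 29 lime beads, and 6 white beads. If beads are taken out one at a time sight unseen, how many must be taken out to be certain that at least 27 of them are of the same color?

98

In the worst case we take at most 26 of each color, but all 15 tan, all 24 purple, and all 6 white (fewer than 26), giving 15 + 26 + 24 + 26 + 6 = 97.
One more bead then forces some color to 27, so 97 + 1 = 98.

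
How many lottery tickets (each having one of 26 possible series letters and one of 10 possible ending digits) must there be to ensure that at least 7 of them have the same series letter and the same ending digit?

There are 26 × 10 = 260 (series letter, ending digit) combinations acting as pigeonholes.
With 260 × 6 = 1560 lottery tickets we could place exactly 6 in each, with no (series letter, ending digit) pair reaching 7.
One more forces some (series letter, ending digit) pair to hold 7, so 1560 + 1 = 1561.

1561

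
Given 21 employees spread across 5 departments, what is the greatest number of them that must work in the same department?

The 21 employees fall into 5 departments.
If each of the 5 departments held at most 4, the total would be at most 5 × 4 = 20 < 21, a contradiction.
So at least one holds ⌈21/5⌉ = 5.

5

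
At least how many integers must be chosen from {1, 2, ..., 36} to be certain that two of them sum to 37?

Partition {1, …, 36} into 18 pairs: {1,36}, {2,35}, …, {18,19}.
Choosing 18 integers — say the integers 1 through 18 — takes one from each pair and avoids the property.
Choosing 19 forces two into the same pair by pigeonhole, and those sum to 37. So 19.

19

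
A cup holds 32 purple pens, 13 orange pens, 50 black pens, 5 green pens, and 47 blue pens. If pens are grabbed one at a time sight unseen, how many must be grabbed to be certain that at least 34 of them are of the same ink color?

117

In the worst case we take at most 33 of each ink color, but all 32 purple, all 13 orange, and all 5 green (fewer than 33), giving 32 + 13 + 33 + 5 + 33 = 116.
One more pen then forces some ink color to 34, so 116 + 1 = 117.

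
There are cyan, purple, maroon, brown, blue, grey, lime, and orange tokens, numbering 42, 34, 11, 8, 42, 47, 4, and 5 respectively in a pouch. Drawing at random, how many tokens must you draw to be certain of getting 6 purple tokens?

The worst case draws every non-purple token first: 42 + 11 + 8 + 42 + 47 + 4 + 5 = 159.
The next 6 draws are then forced to be purple, giving 159 + 6 = 165.

165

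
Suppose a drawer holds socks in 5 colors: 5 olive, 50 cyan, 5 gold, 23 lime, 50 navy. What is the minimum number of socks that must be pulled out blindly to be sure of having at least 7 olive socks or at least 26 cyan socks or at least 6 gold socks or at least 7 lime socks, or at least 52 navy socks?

The worst case stops just short of every target: all 5 olive, 25 cyan, 5 gold, 6 lime, all 50 navy — 5 + 25 + 5 + 6 + 50 = 91 socks.
One more sock must push some color to its target, so 91 + 1 = 92.

92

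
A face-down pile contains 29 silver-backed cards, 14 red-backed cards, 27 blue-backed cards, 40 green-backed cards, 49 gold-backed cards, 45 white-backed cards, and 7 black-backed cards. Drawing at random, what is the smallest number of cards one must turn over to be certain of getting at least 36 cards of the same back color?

183

Treat the 7 back colors as pigeonholes.
In the worst case we take at most 35 of each back color, but all 29 silver-backed, all 14 red-backed, all 27 blue-backed, and all 7 black-backed (fewer than 35), giving 29 + 14 + 27 + 35 + 35 + 35 + 7 = 182.
One more card then forces some back color to 36, so 182 + 1 = 183.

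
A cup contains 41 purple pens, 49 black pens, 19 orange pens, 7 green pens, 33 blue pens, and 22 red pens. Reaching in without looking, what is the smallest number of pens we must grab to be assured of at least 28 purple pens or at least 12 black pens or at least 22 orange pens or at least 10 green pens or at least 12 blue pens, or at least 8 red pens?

83

The worst case stops just short of every target: 27 purple, 11 black, all 19 orange, all 7 green, 11 blue, 7 red — 27 + 11 + 19 + 7 + 11 + 7 = 82 pens.
One more pen must push some ink color to its target, so 82 + 1 = 83.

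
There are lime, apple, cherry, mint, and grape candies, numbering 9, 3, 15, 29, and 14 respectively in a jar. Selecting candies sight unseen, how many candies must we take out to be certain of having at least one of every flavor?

The hardest flavor to obtain is apple: we could draw every other candy first — 70 − 3 = 67 candies — without a single apple one.
The next draw must be apple, so 67 + 1 = 68.

68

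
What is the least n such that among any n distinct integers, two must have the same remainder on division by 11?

12

Two integers differ by a multiple of 11 exactly when they share a remainder mod 11.
There are 11 residue classes mod 11, so 11 integers can all lie in distinct classes.
One more integer must repeat a residue, giving a difference divisible by 11. So n = 11 + 1 = 12.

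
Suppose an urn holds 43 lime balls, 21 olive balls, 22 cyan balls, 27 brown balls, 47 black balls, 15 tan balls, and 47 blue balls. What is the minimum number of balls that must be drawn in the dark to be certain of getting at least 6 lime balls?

185

To avoid lime balls as long as possible, exhaust the other 6 colors first.
The worst case draws every non-lime ball first: 21 + 22 + 27 + 47 + 15 + 47 = 179.
The next 6 draws are then forced to be lime, giving 179 + 6 = 185.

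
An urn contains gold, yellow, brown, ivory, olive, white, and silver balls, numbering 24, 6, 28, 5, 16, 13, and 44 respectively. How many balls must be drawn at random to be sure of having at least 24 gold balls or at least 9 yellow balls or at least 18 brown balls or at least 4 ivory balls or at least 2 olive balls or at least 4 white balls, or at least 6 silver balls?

The worst case stops just short of every target: 23 gold, all 6 yellow, 17 brown, 3 ivory, 1 olive, 3 white, 5 silver — 23 + 6 + 17 + 3 + 1 + 3 + 5 = 58 balls.
One more ball must push some color to its target, so 58 + 1 = 59.

59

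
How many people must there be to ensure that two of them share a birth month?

13

There are 12 months of the year acting as pigeonholes.
With 12 people we could place one in each, avoiding any repeat.
One more forces some class to hold 2, so 12 + 1 = 13.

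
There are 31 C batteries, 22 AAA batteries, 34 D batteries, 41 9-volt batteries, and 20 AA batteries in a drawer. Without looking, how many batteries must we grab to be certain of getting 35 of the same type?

142

Treat the 5 types as pigeonholes.
In the worst case we take at most 34 of each type, but all 31 C, all 22 AAA, and all 20 AA (fewer than 34), giving 31 + 22 + 34 + 34 + 20 = 141.
One more battery then forces some type to 35, so 141 + 1 = 142.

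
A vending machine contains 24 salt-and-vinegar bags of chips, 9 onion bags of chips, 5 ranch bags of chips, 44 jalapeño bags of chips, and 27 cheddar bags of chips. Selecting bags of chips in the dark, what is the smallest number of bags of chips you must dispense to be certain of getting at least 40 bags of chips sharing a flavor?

In the worst case we take at most 39 of each flavor, but all 24 salt-and-vinegar, all 9 onion, all 5 ranch, and all 27 cheddar (fewer than 39), giving 24 + 9 + 5 + 39 + 27 = 104.
One more bag of chips then forces some flavor to 40, so 104 + 1 = 105.

105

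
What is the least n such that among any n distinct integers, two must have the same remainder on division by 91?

Two integers differ by a multiple of 91 exactly when they share a remainder mod 91.
There are 91 residue classes mod 91, so 91 integers can all lie in distinct classes.
One more integer must repeat a residue, giving a difference divisible by 91. So n = 91 + 1 = 92.

92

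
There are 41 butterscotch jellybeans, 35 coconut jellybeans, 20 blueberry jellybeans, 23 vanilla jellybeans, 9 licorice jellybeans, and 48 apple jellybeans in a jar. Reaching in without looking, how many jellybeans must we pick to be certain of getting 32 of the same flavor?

146

In the worst case we take at most 31 of each flavor, but all 20 blueberry, all 23 vanilla, and all 9 licorice (fewer than 31), giving 31 + 31 + 20 + 23 + 9 + 31 = 145.
One more jellybean then forces some flavor to 32, so 145 + 1 = 146.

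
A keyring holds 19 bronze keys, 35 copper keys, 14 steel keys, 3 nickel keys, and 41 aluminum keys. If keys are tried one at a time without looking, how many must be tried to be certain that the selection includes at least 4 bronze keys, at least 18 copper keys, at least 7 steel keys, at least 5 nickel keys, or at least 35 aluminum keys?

The worst case stops just short of every target: 3 bronze, 17 copper, 6 steel, all 3 nickel, 34 aluminum — 3 + 17 + 6 + 3 + 34 = 63 keys.
One more key must push some type to its target, so 63 + 1 = 64.

64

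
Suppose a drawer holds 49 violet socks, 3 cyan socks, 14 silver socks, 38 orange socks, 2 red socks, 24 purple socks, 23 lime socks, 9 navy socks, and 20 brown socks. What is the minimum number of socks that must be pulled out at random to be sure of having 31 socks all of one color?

Treat the 9 colors as pigeonholes.
In the worst case we take at most 30 of each color, but all 3 cyan, all 14 silver, all 2 red, all 24 purple, all 23 lime, all 9 navy, and all 20 brown (fewer than 30), giving 30 + 3 + 14 + 30 + 2 + 24 + 23 + 9 + 20 = 155.
One more sock then forces some color to 31, so 155 + 1 = 156.

156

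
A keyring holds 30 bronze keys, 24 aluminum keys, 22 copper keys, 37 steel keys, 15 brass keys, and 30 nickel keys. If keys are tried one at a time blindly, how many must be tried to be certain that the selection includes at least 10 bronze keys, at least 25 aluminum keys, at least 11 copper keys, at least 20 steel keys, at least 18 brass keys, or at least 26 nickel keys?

The worst case stops just short of every target: 9 bronze, 24 aluminum, 10 copper, 19 steel, all 15 brass, 25 nickel — 9 + 24 + 10 + 19 + 15 + 25 = 102 keys.
One more key must push some type to its target, so 102 + 1 = 103.

103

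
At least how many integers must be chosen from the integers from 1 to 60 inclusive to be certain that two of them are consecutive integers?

Partition {1, …, 60} into 30 pairs: {1,2}, {3,4}, …, {59,60}.
Choosing 30 integers — say the 30 even numbers 2, 4, …, 60 — takes one from each pair and avoids the property.
Choosing 31 forces two into the same pair by pigeonhole, and those are consecutive. So 31.

31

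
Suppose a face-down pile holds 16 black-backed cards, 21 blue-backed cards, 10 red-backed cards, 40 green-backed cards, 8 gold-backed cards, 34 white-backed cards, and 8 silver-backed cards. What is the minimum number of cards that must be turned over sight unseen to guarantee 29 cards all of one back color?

In the worst case we take at most 28 of each back color, but all 16 black-backed, all 21 blue-backed, all 10 red-backed, all 8 gold-backed, and all 8 silver-backed (fewer than 28), giving 16 + 21 + 10 + 28 + 8 + 28 + 8 = 119.
One more card then forces some back color to 29, so 119 + 1 = 120.

120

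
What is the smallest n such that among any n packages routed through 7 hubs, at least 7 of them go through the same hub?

43

There are 7 hubs acting as pigeonholes.
With 7 × 6 = 42 packages we could place exactly 6 in each, with no class reaching 7.
One more forces some class to hold 7, so 42 + 1 = 43.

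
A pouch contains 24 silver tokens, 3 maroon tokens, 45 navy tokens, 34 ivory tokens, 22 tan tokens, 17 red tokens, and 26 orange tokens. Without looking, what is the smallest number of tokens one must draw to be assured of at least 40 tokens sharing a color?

166

In the worst case we take at most 39 of each color, but all 24 silver, all 3 maroon, all 34 ivory, all 22 tan, all 17 red, and all 26 orange (fewer than 39), giving 24 + 3 + 39 + 34 + 22 + 17 + 26 = 165.
One more token then forces some color to 40, so 165 + 1 = 166.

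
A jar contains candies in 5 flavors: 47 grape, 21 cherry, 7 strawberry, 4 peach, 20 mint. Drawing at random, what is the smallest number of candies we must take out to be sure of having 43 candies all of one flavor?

In the worst case we take at most 42 of each flavor, but all 21 cherry, all 7 strawberry, all 4 peach, and all 20 mint (fewer than 42), giving 42 + 21 + 7 + 4 + 20 = 94.
One more candy then forces some flavor to 43, so 94 + 1 = 95.

95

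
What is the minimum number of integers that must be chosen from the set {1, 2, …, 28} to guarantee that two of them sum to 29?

15

Partition {1, …, 28} into 14 pairs: {1,28}, {2,27}, …, {14,15}.
Choosing 14 integers — say the integers 1 through 14 — takes one from each pair and avoids the property.
Choosing 15 forces two into the same pair by pigeonhole, and those sum to 29. So 15.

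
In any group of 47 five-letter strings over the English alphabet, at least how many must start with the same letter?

2

There are 26 possible first letters, which serve as the pigeonholes.
If each of the 26 possible first letters held at most 1, the total would be at most 26 × 1 = 26 < 47, a contradiction.
So at least one holds ⌈47/26⌉ = 2.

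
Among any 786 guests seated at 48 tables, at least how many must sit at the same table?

The 786 guests fall into 48 tables.
If each of the 48 tables held at most 16, the total would be at most 48 × 16 = 768 < 786, a contradiction.
So at least one holds ⌈786/48⌉ = 17.

17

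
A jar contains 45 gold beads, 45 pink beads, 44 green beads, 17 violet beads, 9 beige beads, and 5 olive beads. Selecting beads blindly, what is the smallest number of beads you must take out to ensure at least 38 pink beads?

158

The worst case draws every non-pink bead first: 45 + 44 + 17 + 9 + 5 = 120.
The next 38 draws are then forced to be pink, giving 120 + 38 = 158.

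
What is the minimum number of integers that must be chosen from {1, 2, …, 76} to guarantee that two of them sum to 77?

39

Partition {1, …, 76} into 38 pairs: {1,76}, {2,75}, …, {38,39}.
Choosing 38 integers — say the integers 1 through 38 — takes one from each pair and avoids the property.
Choosing 39 forces two into the same pair by pigeonhole, and those sum to 77. So 39.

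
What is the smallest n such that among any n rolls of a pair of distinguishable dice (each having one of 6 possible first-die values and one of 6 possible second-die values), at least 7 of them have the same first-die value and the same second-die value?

217

There are 6 × 6 = 36 (first-die value, second-die value) combinations acting as pigeonholes.
With 36 × 6 = 216 rolls of a pair of distinguishable dice we could place exactly 6 in each, with no (first-die value, second-die value) pair reaching 7.
One more forces some (first-die value, second-die value) pair to hold 7, so 216 + 1 = 217.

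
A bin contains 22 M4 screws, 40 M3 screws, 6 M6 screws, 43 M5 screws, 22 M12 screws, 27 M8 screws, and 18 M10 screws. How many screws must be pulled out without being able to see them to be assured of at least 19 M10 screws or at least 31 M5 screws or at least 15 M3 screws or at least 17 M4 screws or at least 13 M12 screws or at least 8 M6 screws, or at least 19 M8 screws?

The worst case stops just short of every target: 16 M4, 14 M3, all 6 M6, 30 M5, 12 M12, 18 M8, 18 M10 — 16 + 14 + 6 + 30 + 12 + 18 + 18 = 114 screws.
One more screw must push some size to its target, so 114 + 1 = 115.

115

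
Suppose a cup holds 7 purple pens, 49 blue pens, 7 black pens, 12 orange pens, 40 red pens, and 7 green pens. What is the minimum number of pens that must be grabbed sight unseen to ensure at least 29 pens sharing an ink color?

Treat the 6 ink colors as pigeonholes.
In the worst case we take at most 28 of each ink color, but all 7 purple, all 7 black, all 12 orange, and all 7 green (fewer than 28), giving 7 + 28 + 7 + 12 + 28 + 7 = 89.
One more pen then forces some ink color to 29, so 89 + 1 = 90.

90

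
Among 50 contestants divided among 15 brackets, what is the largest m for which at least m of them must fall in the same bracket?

4

The 50 contestants fall into 15 brackets.
If each of the 15 brackets held at most 3, the total would be at most 15 × 3 = 45 < 50, a contradiction.
So at least one holds ⌈50/15⌉ = 4.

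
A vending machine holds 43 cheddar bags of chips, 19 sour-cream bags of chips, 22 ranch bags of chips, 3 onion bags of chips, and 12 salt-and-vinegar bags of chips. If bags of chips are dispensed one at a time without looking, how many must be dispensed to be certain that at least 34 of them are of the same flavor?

In the worst case we take at most 33 of each flavor, but all 19 sour-cream, all 22 ranch, all 3 onion, and all 12 salt-and-vinegar (fewer than 33), giving 33 + 19 + 22 + 3 + 12 = 89.
One more bag of chips then forces some flavor to 34, so 89 + 1 = 90.

90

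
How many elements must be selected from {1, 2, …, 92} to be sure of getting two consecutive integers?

Partition {1, …, 92} into 46 pairs: {1,2}, {3,4}, …, {91,92}.
Choosing 46 integers — say the 46 even numbers 2, 4, …, 92 — takes one from each pair and avoids the property.
Choosing 47 forces two into the same pair by pigeonhole, and those are consecutive. So 47.

47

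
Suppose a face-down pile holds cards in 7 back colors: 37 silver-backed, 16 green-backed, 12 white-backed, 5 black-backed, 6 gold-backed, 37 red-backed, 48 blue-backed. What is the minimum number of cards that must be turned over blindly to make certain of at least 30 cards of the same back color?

In the worst case we take at most 29 of each back color, but all 16 green-backed, all 12 white-backed, all 5 black-backed, and all 6 gold-backed (fewer than 29), giving 29 + 16 + 12 + 5 + 6 + 29 + 29 = 126.
One more card then forces some back color to 30, so 126 + 1 = 127.

127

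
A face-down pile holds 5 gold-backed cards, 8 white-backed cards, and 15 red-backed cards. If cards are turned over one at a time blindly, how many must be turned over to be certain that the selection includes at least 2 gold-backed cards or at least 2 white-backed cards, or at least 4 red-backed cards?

Each of the 3 back colors has its own threshold; avoid all of them simultaneously.
The worst case stops just short of every target: 1 gold-backed, 1 white-backed, 3 red-backed — 1 + 1 + 3 = 5 cards.
One more card must push some back color to its target, so 5 + 1 = 6.

6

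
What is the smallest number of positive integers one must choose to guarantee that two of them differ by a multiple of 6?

7

Use the pigeonhole principle on residue classes: two integers differ by a multiple of 6 exactly when they share a remainder mod 6.
There are 6 residue classes mod 6, so 6 integers can all lie in distinct classes.
One more integer must repeat a residue, giving a difference divisible by 6. So n = 6 + 1 = 7.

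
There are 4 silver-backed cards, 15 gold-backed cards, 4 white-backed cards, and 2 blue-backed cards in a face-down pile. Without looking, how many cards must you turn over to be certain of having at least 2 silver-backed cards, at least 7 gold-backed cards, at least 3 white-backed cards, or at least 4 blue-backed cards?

The worst case stops just short of every target: 1 silver-backed, 6 gold-backed, 2 white-backed, all 2 blue-backed — 1 + 6 + 2 + 2 = 11 cards.
One more card must push some back color to its target, so 11 + 1 = 12.

12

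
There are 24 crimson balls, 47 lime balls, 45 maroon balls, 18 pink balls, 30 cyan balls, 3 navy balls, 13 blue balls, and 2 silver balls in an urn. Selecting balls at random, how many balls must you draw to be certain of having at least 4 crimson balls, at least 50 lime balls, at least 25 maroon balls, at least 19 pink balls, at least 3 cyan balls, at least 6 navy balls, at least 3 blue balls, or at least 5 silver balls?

Each of the 8 colors has its own threshold; avoid all of them simultaneously.
The worst case stops just short of every target: 3 crimson, all 47 lime, 24 maroon, 18 pink, 2 cyan, all 3 navy, 2 blue, all 2 silver — 3 + 47 + 24 + 18 + 2 + 3 + 2 + 2 = 101 balls.
One more ball must push some color to its target, so 101 + 1 = 102.

102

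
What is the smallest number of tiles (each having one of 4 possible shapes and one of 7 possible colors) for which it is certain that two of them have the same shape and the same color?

There are 4 × 7 = 28 (shape, color) combinations acting as pigeonholes.
With 28 tiles we could place one in each, avoiding any repeat.
One more forces some (shape, color) pair to hold 2, so 28 + 1 = 29.

29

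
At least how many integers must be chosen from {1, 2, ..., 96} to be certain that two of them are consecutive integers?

Partition {1, …, 96} into 48 pairs: {1,2}, {3,4}, …, {95,96}.
Choosing 48 integers — say the 48 even numbers 2, 4, …, 96 — takes one from each pair and avoids the property.
Choosing 49 forces two into the same pair by pigeonhole, and those are consecutive. So 49.

49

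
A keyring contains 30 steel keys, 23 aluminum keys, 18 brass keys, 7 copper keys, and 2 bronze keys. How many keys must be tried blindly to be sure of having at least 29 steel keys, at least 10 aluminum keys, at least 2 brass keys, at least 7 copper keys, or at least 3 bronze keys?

47

The worst case stops just short of every target: 28 steel, 9 aluminum, 1 brass, 6 copper, 2 bronze — 28 + 9 + 1 + 6 + 2 = 46 keys.
One more key must push some type to its target, so 46 + 1 = 47.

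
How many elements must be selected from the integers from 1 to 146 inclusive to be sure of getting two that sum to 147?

Partition {1, …, 146} into 73 pairs: {1,146}, {2,145}, …, {73,74}.
Choosing 73 integers — say the integers 1 through 73 — takes one from each pair and avoids the property.
Choosing 74 forces two into the same pair by pigeonhole, and those sum to 147. So 74.

74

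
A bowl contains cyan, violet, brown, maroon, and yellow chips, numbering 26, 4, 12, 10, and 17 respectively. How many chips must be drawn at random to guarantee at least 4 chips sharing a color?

16

Treat the 5 colors as pigeonholes.
The worst case takes 3 chips of each color without reaching 4 of any: 5 × 3 = 15.
The next chip must bring some color to 4, so 15 + 1 = 16.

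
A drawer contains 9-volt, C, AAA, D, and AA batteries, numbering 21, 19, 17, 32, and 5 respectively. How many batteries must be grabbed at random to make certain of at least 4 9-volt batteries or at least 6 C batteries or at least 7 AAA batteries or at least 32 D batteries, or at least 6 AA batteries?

The worst case stops just short of every target: 3 9-volt, 5 C, 6 AAA, 31 D, 5 AA — 3 + 5 + 6 + 31 + 5 = 50 batteries.
One more battery must push some type to its target, so 50 + 1 = 51.

51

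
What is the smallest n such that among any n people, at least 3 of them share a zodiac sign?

There are 12 zodiac signs acting as pigeonholes.
With 12 × 2 = 24 people we could place exactly 2 in each, with no class reaching 3.
One more forces some class to hold 3, so 24 + 1 = 25.

25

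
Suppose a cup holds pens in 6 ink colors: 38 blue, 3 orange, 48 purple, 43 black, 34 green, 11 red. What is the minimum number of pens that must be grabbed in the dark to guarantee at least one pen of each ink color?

The hardest ink color to obtain is orange: we could draw every other pen first — 177 − 3 = 174 pens — without a single orange one.
The next draw must be orange, so 174 + 1 = 175.

175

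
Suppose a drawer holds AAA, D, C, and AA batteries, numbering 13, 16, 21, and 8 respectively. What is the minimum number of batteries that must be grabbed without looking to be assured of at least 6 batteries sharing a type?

The worst case takes 5 batteries of each type without reaching 6 of any: 4 × 5 = 20.
The next battery must bring some type to 6, so 20 + 1 = 21.

21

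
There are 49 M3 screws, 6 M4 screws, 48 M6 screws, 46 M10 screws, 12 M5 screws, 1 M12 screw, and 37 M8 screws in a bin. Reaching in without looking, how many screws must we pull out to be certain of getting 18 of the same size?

88

Treat the 7 sizes as pigeonholes.
In the worst case we take at most 17 of each size, but all 6 M4, all 12 M5, and all 1 M12 (fewer than 17), giving 17 + 6 + 17 + 17 + 12 + 1 + 17 = 87.
One more screw then forces some size to 18, so 87 + 1 = 88.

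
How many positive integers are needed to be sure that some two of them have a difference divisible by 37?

Use the pigeonhole principle on residue classes: two integers differ by a multiple of 37 exactly when they share a remainder mod 37.
There are 37 residue classes mod 37, so 37 integers can all lie in distinct classes.
One more integer must repeat a residue, giving a difference divisible by 37. So n = 37 + 1 = 38.

38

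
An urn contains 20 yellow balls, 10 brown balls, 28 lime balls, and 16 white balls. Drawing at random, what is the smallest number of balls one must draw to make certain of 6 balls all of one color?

21

The worst case takes 5 balls of each color without reaching 6 of any: 4 × 5 = 20.
The next ball must bring some color to 6, so 20 + 1 = 21.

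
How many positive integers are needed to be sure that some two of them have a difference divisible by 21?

22

Use the pigeonhole principle on residue classes: two integers differ by a multiple of 21 exactly when they share a remainder mod 21.
There are 21 residue classes mod 21, so 21 integers can all lie in distinct classes.
One more integer must repeat a residue, giving a difference divisible by 21. So n = 21 + 1 = 22.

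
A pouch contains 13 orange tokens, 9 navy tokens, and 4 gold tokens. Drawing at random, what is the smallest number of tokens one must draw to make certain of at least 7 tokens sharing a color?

17

In the worst case we take at most 6 of each color, but all 4 gold (fewer than 6), giving 6 + 6 + 4 = 16.
One more token then forces some color to 7, so 16 + 1 = 17.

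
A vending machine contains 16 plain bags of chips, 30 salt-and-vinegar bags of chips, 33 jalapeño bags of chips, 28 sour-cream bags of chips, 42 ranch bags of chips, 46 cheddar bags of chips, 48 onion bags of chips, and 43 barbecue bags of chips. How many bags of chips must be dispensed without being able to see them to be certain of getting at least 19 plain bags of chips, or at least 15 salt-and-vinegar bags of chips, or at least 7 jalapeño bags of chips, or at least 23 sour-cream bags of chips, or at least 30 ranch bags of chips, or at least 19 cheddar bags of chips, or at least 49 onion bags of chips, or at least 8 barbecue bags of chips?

Each of the 8 flavors has its own threshold; avoid all of them simultaneously.
The worst case stops just short of every target: all 16 plain, 14 salt-and-vinegar, 6 jalapeño, 22 sour-cream, 29 ranch, 18 cheddar, 48 onion, 7 barbecue — 16 + 14 + 6 + 22 + 29 + 18 + 48 + 7 = 160 bags of chips.
One more bag of chips must push some flavor to its target, so 160 + 1 = 161.

161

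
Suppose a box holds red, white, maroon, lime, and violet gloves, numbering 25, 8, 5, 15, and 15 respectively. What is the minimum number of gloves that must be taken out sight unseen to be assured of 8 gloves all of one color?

34

In the worst case we take at most 7 of each color, but all 5 maroon (fewer than 7), giving 7 + 7 + 5 + 7 + 7 = 33.
One more glove then forces some color to 8, so 33 + 1 = 34.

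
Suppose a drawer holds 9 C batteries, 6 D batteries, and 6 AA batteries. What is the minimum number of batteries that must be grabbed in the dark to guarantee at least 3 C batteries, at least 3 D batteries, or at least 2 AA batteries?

Each of the 3 types has its own threshold; avoid all of them simultaneously.
The worst case stops just short of every target: 2 C, 2 D, 1 AA — 2 + 2 + 1 = 5 batteries.
One more battery must push some type to its target, so 5 + 1 = 6.

6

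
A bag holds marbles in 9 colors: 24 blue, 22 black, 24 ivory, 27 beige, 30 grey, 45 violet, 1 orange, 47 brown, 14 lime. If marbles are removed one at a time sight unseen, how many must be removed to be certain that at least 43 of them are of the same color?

227

Treat the 9 colors as pigeonholes.
In the worst case we take at most 42 of each color, but all 24 blue, all 22 black, all 24 ivory, all 27 beige, all 30 grey, all 1 orange, and all 14 lime (fewer than 42), giving 24 + 22 + 24 + 27 + 30 + 42 + 1 + 42 + 14 = 226.
One more marble then forces some color to 43, so 226 + 1 = 227.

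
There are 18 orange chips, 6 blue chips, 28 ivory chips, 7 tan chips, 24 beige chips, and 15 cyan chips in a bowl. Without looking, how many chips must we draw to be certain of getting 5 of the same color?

The worst case takes 4 chips of each color without reaching 5 of any: 6 × 4 = 24.
The next chip must bring some color to 5, so 24 + 1 = 25.

25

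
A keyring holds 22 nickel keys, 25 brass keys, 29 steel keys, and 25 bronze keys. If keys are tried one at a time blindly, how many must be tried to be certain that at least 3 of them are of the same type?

The worst case takes 2 keys of each type without reaching 3 of any: 4 × 2 = 8.
The next key must bring some type to 3, so 8 + 1 = 9.

9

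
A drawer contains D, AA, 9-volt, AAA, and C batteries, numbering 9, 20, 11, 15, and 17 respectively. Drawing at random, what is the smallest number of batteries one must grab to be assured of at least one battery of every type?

The hardest type to obtain is D: we could draw every other battery first — 72 − 9 = 63 batteries — without a single D one.
The next draw must be D, so 63 + 1 = 64.

64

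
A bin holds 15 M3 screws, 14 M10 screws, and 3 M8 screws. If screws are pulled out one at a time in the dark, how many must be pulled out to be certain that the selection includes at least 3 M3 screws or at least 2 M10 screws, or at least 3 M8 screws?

The worst case stops just short of every target: 2 M3, 1 M10, 2 M8 — 2 + 1 + 2 = 5 screws.
One more screw must push some size to its target, so 5 + 1 = 6.

6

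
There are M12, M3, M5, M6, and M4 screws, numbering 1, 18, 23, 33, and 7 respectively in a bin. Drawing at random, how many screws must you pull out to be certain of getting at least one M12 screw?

To avoid M12 screws as long as possible, exhaust the other 4 sizes first.
The worst case draws every non-M12 screw first: 18 + 23 + 33 + 7 = 81.
The next draw is then forced to be M12, giving 81 + 1 = 82.

82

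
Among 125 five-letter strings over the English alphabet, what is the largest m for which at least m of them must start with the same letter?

There are 26 possible first letters, which serve as the pigeonholes.
If each of the 26 possible first letters held at most 4, the total would be at most 26 × 4 = 104 < 125, a contradiction.
So at least one holds ⌈125/26⌉ = 5.

5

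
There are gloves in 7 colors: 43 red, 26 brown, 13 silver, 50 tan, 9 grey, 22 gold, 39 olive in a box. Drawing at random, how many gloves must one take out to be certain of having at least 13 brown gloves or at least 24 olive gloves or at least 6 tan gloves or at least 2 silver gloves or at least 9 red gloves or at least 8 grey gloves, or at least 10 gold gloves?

66

Each of the 7 colors has its own threshold; avoid all of them simultaneously.
The worst case stops just short of every target: 8 red, 12 brown, 1 silver, 5 tan, 7 grey, 9 gold, 23 olive — 8 + 12 + 1 + 5 + 7 + 9 + 23 = 65 gloves.
One more glove must push some color to its target, so 65 + 1 = 66.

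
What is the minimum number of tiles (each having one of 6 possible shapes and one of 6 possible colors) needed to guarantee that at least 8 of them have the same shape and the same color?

There are 6 × 6 = 36 (shape, color) combinations acting as pigeonholes.
With 36 × 7 = 252 tiles we could place exactly 7 in each, with no (shape, color) pair reaching 8.
One more forces some (shape, color) pair to hold 8, so 252 + 1 = 253.

253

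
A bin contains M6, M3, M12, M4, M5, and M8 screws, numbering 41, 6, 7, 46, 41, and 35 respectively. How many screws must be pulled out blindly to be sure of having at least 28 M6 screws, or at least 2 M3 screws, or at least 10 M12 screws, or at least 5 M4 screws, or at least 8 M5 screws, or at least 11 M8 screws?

The worst case stops just short of every target: 27 M6, 1 M3, all 7 M12, 4 M4, 7 M5, 10 M8 — 27 + 1 + 7 + 4 + 7 + 10 = 56 screws.
One more screw must push some size to its target, so 56 + 1 = 57.

57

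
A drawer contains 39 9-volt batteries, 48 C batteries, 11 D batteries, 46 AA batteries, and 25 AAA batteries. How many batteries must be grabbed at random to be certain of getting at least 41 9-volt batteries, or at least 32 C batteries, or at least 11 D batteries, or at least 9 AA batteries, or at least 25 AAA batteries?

113

Each of the 5 types has its own threshold; avoid all of them simultaneously.
The worst case stops just short of every target: all 39 9-volt, 31 C, 10 D, 8 AA, 24 AAA — 39 + 31 + 10 + 8 + 24 = 112 batteries.
One more battery must push some type to its target, so 112 + 1 = 113.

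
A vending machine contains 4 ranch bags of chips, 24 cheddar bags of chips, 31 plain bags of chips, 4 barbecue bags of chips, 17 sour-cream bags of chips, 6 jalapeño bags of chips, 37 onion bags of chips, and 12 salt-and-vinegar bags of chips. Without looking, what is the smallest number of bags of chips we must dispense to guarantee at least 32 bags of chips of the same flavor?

130

In the worst case we take at most 31 of each flavor, but all 4 ranch, all 24 cheddar, all 4 barbecue, all 17 sour-cream, all 6 jalapeño, and all 12 salt-and-vinegar (fewer than 31), giving 4 + 24 + 31 + 4 + 17 + 6 + 31 + 12 = 129.
One more bag of chips then forces some flavor to 32, so 129 + 1 = 130.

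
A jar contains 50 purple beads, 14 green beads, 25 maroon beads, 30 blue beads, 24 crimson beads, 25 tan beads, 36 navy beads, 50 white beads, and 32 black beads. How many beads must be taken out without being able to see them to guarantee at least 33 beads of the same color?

247

Treat the 9 colors as pigeonholes.
In the worst case we take at most 32 of each color, but all 14 green, all 25 maroon, all 30 blue, all 24 crimson, and all 25 tan (fewer than 32), giving 32 + 14 + 25 + 30 + 24 + 25 + 32 + 32 + 32 = 246.
One more bead then forces some color to 33, so 246 + 1 = 247.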